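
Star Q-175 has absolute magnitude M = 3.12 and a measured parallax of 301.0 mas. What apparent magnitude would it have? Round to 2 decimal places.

m = 0.73

d = 1/p = 1/0.3010″ = 3.3223 pc.
m − M = 5 log₁₀ d − 5 = 5 log₁₀(3.3223) − 5 = 2.6072 − 5 = -2.3928.
m = M + (m − M) = 3.12 + (-2.3928) = 0.73.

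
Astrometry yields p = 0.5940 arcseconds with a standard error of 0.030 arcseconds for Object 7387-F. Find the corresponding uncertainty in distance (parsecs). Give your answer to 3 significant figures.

0.0850 pc

d = 1/p, so σ_d = σ_p / p².
σ_d = 0.0300 / (0.5940)² = 0.0300 / 0.35284 = 0.085024 pc.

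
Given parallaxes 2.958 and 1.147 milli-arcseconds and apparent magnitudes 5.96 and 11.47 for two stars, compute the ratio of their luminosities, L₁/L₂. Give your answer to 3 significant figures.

d₁ = 1/p₁ = 1/0.002958″ = 338.07 pc; d₂ = 1/p₂ = 1/0.001147″ = 871.84 pc.
M₁ = m₁ − 5 log₁₀ d₁ + 5 = 5.96 − 12.6450 + 5 = -1.6850.
M₂ = 11.47 − 14.7022 + 5 = 1.7678.
L₁/L₂ = 10^(0.4(M₂ − M₁)) = 10^(0.4 × 3.4528) = 10^1.38112 = 24.05.

L₁/L₂ = 24.1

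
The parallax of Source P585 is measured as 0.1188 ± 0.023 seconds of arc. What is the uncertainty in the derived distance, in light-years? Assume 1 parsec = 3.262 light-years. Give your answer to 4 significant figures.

d = 1/p, so σ_d = σ_p / p².
σ_d = 0.0230 / (0.1188)² = 0.0230 / 0.014113 = 1.6297 pc = 1.6297 × 3.262 ly = 5.3161 ly.

5.316 ly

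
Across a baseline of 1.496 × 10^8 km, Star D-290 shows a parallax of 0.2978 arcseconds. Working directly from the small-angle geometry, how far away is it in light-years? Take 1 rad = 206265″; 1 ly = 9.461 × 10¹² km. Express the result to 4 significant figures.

θ = 0.2978″ = 0.2978/206265 = 1.4438 × 10^-6 rad.
d = B/θ = (1.496 × 10^8) / (1.4438 × 10^-6) = 1.0362 × 10^14 km = (1.0362 × 10^14) / (9.461 × 10^12) ly = 10.952 ly.

10.95 ly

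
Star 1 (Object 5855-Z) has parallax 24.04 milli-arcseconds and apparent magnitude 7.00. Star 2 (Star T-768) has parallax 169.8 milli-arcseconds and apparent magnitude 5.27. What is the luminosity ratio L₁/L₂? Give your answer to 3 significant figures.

d₁ = 1/p₁ = 1/0.02404″ = 41.597 pc; d₂ = 1/p₂ = 1/0.1698″ = 5.8893 pc.
M₁ = m₁ − 5 log₁₀ d₁ + 5 = 7.00 − 8.0953 + 5 = 3.9047.
M₂ = 5.27 − 3.8503 + 5 = 6.4197.
L₁/L₂ = 10^(0.4(M₂ − M₁)) = 10^(0.4 × 2.5150) = 10^1.00600 = 10.139.

L₁/L₂ = 10.1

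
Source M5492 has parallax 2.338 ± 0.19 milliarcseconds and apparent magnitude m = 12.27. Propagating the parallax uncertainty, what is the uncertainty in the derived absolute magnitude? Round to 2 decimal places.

σ_M = 0.18 mag

M = m − 5 log₁₀ d + 5 = m + 5 log₁₀ p + 5, so ∂M/∂p = 5/(p ln 10).
σ_M = (5/ln 10) · (σ_p/p) = 2.1715 × 0.19/2.338 = 2.1715 × 0.081266 = 0.17647.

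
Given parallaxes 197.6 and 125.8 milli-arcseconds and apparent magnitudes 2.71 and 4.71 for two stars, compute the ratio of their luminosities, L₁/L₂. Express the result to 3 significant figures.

d₁ = 1/p₁ = 1/0.1976″ = 5.0607 pc; d₂ = 1/p₂ = 1/0.1258″ = 7.9491 pc.
M₁ = m₁ − 5 log₁₀ d₁ + 5 = 2.71 − 3.5211 + 5 = 4.1889.
M₂ = 4.71 − 4.5016 + 5 = 5.2084.
L₁/L₂ = 10^(0.4(M₂ − M₁)) = 10^(0.4 × 1.0195) = 10^0.40780 = 2.5574.

L₁/L₂ = 2.56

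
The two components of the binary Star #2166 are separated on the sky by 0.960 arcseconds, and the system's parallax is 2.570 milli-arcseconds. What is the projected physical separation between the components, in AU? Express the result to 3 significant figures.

d = 1/p = 1/0.002570″ = 389.11 pc.
At distance d (pc), an angle of θ arcsec spans θ·d AU: s = 0.960 × 389.11 = 373.55 AU.

374 AU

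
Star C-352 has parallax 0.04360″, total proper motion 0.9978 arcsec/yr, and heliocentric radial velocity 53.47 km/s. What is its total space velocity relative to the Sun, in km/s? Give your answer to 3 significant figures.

d = 1/p = 1/0.04360″ = 22.936 pc.
v_t = 4.740 μ d = 4.740 × 0.9978 × 22.936 = 108.48 km/s.
v = √(v_r² + v_t²) = √(53.47² + 108.48²) = √14627 = 120.94 km/s.

121 km/s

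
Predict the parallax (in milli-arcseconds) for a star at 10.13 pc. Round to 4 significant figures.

98.72 mas

p = 1/d = 1/10.13 = 0.098717 arcsec.
= 0.098717 × 1000 = 98.717 mas.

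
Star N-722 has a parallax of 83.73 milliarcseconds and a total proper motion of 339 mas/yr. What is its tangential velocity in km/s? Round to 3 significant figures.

19.2 km/s

d = 1/p = 1/0.08373″ = 11.943 pc.
μ = 339 mas/yr = 0.339 ″/yr.
v_t = 4.74 × μ × d = 4.74 × 0.339 × 11.943 = 19.191 km/s.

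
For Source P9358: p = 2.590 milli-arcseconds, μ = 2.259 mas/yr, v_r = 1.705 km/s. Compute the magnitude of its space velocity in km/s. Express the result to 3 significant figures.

4.47 km/s

d = 1/p = 1/0.002590″ = 386.1 pc.
μ = 2.259 mas/yr = 0.002259 ″/yr.
v_t = 4.740 μ d = 4.740 × 0.002259 × 386.1 = 4.1342 km/s.
v = √(v_r² + v_t²) = √(1.705² + 4.1342²) = √19.9986 = 4.472 km/s.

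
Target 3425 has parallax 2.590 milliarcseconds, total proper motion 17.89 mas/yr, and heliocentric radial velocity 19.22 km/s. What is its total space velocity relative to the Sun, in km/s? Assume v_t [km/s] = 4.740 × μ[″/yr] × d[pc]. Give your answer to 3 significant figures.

d = 1/p = 1/0.002590″ = 386.1 pc.
μ = 17.89 mas/yr = 0.01789 ″/yr.
v_t = 4.740 μ d = 4.740 × 0.01789 × 386.1 = 32.741 km/s.
v = √(v_r² + v_t²) = √(19.22² + 32.741²) = √1441.38 = 37.966 km/s.

38.0 km/s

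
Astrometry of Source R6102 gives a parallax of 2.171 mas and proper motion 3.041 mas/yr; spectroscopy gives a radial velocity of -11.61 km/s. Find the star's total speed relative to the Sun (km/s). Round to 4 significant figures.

d = 1/p = 1/0.002171″ = 460.62 pc.
μ = 3.041 mas/yr = 0.003041 ″/yr.
v_t = 4.740 μ d = 4.740 × 0.003041 × 460.62 = 6.6395 km/s.
v = √(v_r² + v_t²) = √((-11.61)² + 6.6395²) = √178.875 = 13.374 km/s.

13.37 km/s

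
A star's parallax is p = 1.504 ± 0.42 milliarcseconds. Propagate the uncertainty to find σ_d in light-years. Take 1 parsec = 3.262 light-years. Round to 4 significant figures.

d = 1/p, so σ_d = σ_p / p².
σ_d = 0.000420 / (0.001504)² = 0.000420 / 0.000002262 = 185.68 pc = 185.68 × 3.262 ly = 605.69 ly.

605.7 ly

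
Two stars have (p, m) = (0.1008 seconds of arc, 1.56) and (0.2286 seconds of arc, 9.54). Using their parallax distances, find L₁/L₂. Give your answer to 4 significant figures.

L₁/L₂ = 8003

d₁ = 1/p₁ = 1/0.1008″ = 9.9206 pc; d₂ = 1/p₂ = 1/0.2286″ = 4.3745 pc.
M₁ = m₁ − 5 log₁₀ d₁ + 5 = 1.56 − 4.9827 + 5 = 1.5773.
M₂ = 9.54 − 3.2046 + 5 = 11.3354.
L₁/L₂ = 10^(0.4(M₂ − M₁)) = 10^(0.4 × 9.7581) = 10^3.90324 = 8002.8.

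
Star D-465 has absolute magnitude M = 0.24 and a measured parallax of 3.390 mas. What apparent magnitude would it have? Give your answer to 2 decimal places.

m = 7.59

d = 1/p = 1/0.003390″ = 294.99 pc.
m − M = 5 log₁₀ d − 5 = 5 log₁₀(294.99) − 5 = 12.3490 − 5 = 7.3490.
m = M + (m − M) = 0.24 + 7.3490 = 7.59.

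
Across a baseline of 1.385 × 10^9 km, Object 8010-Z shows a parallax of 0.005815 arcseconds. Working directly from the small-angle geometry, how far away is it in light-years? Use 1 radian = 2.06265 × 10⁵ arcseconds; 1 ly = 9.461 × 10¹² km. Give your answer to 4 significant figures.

5193 ly

θ = 0.005815″ = 0.005815/206265 = 2.8192 × 10^-8 rad.
d = B/θ = (1.385 × 10^9) / (2.8192 × 10^-8) = 4.9127 × 10^16 km = (4.9127 × 10^16) / (9.461 × 10^12) ly = 5192.6 ly.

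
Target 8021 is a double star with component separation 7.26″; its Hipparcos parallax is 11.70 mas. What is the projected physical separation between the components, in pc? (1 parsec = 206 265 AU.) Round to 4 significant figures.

d = 1/p = 1/0.01170″ = 85.47 pc.
At distance d (pc), an angle of θ arcsec spans θ·d AU: s = 7.26 × 85.47 = 620.51 AU.
= 620.51 / 206265 = 0.0030083 pc.

0.003008 pc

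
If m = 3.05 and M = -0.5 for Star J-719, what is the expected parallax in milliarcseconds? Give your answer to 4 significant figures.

19.50 mas

m − M = 3.05 − (-0.5) = 3.55.
d = 10^((m−M)/5 + 1) = 10^1.710 = 51.286 pc.
p = 1/d = 1/51.286 = 0.019498 arcsec = 19.498 mas.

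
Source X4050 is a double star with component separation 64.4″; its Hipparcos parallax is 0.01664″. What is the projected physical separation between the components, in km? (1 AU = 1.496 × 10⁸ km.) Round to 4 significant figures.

d = 1/p = 1/0.01664″ = 60.096 pc.
At distance d (pc), an angle of θ arcsec spans θ·d AU: s = 64.4 × 60.096 = 3870.2 AU.
= 3870.2 × 1.496 × 10⁸ km = 5.7898 × 10^11 km.

5.790 × 10^11 km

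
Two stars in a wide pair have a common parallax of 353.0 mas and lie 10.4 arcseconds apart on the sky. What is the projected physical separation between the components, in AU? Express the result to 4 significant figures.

29.46 AU

d = 1/p = 1/0.3530″ = 2.8329 pc.
At distance d (pc), an angle of θ arcsec spans θ·d AU: s = 10.4 × 2.8329 = 29.462 AU.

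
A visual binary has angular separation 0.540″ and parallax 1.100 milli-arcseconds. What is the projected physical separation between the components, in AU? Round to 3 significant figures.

d = 1/p = 1/0.001100″ = 909.09 pc.
At distance d (pc), an angle of θ arcsec spans θ·d AU: s = 0.540 × 909.09 = 490.91 AU.

491 AU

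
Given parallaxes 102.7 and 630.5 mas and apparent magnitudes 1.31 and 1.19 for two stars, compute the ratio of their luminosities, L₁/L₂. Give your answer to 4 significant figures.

d₁ = 1/p₁ = 1/0.1027″ = 9.7371 pc; d₂ = 1/p₂ = 1/0.6305″ = 1.586 pc.
M₁ = m₁ − 5 log₁₀ d₁ + 5 = 1.31 − 4.9421 + 5 = 1.3679.
M₂ = 1.19 − 1.0015 + 5 = 5.1885.
L₁/L₂ = 10^(0.4(M₂ − M₁)) = 10^(0.4 × 3.8206) = 10^1.52824 = 33.747.

L₁/L₂ = 33.75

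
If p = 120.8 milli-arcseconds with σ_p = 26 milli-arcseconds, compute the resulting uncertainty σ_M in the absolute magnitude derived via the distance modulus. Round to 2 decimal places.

M = m − 5 log₁₀ d + 5 = m + 5 log₁₀ p + 5, so ∂M/∂p = 5/(p ln 10).
σ_M = (5/ln 10) · (σ_p/p) = 2.1715 × 26/120.8 = 2.1715 × 0.21523 = 0.46737.

σ_M = 0.47 mag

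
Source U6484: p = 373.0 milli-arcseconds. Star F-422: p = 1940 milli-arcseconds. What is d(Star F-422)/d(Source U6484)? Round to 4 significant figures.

0.1923

Since d = 1/p, d_B/d_A = p_A/p_B.
= 373.0 / 1940 = 0.19227.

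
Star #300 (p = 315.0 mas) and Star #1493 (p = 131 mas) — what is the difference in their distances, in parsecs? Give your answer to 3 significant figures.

d_A = 1/0.3150″ = 3.1746 pc; d_B = 1/0.1310″ = 7.6336 pc.
|d_B − d_A| = |7.6336 − 3.1746| = 4.459 pc.

4.46 pc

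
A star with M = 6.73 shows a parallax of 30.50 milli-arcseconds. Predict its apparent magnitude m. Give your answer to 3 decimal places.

m = 9.309

d = 1/p = 1/0.03050″ = 32.787 pc.
m − M = 5 log₁₀ d − 5 = 5 log₁₀(32.787) − 5 = 7.5785 − 5 = 2.5785.
m = M + (m − M) = 6.73 + 2.5785 = 9.309.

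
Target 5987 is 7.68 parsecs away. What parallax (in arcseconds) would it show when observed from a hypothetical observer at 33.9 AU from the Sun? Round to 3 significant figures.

p (arcsec) = B (AU) / d (pc).
p = 33.9 / 7.68 = 4.4141 arcsec.

4.41 arcsec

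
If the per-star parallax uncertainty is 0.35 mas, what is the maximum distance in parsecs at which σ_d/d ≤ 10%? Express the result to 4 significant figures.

285.7 pc

σ_d/d = σ_p/p, so the condition is σ_p/p ≤ 0.10, i.e. p ≥ σ_p/0.10.
p_min = 0.35/0.10 = 3.5 mas = 0.0035 arcsec.
d_max = 1/p_min = 1/0.0035 = 285.71 pc.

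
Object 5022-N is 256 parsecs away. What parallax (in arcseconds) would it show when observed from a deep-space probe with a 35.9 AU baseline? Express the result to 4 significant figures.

p (arcsec) = B (AU) / d (pc).
p = 35.9 / 256 = 0.14023 arcsec.

0.1402 arcsec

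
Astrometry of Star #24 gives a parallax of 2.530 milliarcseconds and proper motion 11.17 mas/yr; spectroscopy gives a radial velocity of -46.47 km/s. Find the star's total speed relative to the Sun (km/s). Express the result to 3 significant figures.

d = 1/p = 1/0.002530″ = 395.26 pc.
μ = 11.17 mas/yr = 0.01117 ″/yr.
v_t = 4.740 μ d = 4.740 × 0.01117 × 395.26 = 20.927 km/s.
v = √(v_r² + v_t²) = √((-46.47)² + 20.927²) = √2597.4 = 50.965 km/s.

51.0 km/s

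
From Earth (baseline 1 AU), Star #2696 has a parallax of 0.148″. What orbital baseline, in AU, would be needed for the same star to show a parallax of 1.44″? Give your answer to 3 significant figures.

Parallax scales linearly with baseline: p ∝ B, so B = p_target / p_Earth × 1 AU.
B = 1.44 / 0.148 = 9.7297 AU.

9.73 AU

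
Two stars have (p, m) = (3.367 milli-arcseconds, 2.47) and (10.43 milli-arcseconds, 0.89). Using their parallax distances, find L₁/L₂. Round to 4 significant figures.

d₁ = 1/p₁ = 1/0.003367″ = 297 pc; d₂ = 1/p₂ = 1/0.01043″ = 95.877 pc.
M₁ = m₁ − 5 log₁₀ d₁ + 5 = 2.47 − 12.3638 + 5 = -4.8938.
M₂ = 0.89 − 9.9086 + 5 = -4.0186.
L₁/L₂ = 10^(0.4(M₂ − M₁)) = 10^(0.4 × 0.8752) = 10^0.35008 = 2.2391.

L₁/L₂ = 2.239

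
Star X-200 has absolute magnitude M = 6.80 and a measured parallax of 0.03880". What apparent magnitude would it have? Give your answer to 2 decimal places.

d = 1/p = 1/0.03880″ = 25.773 pc.
m − M = 5 log₁₀ d − 5 = 5 log₁₀(25.773) − 5 = 7.0558 − 5 = 2.0558.
m = M + (m − M) = 6.80 + 2.0558 = 8.86.

m = 8.86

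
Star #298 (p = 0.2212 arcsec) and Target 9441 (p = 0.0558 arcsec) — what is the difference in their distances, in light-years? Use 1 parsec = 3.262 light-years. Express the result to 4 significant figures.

d_A = 1/0.2212″ = 4.5208 pc; d_B = 1/0.05580″ = 17.921 pc.
|d_B − d_A| = |17.921 − 4.5208| = 13.4 pc = 13.4 × 3.262 ly = 43.711 ly.

43.71 ly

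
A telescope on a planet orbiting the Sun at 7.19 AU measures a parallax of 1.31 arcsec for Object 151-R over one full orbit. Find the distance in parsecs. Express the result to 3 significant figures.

With baseline B (in AU) and parallax p (in arcsec), d = B/p parsecs.
d = 7.19 / 1.31 = 5.4885 pc.

5.49 pc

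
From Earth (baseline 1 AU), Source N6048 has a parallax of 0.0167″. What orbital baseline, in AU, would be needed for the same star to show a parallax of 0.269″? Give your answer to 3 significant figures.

Parallax scales linearly with baseline: p ∝ B, so B = p_target / p_Earth × 1 AU.
B = 0.269 / 0.0167 = 16.108 AU.

16.1 AU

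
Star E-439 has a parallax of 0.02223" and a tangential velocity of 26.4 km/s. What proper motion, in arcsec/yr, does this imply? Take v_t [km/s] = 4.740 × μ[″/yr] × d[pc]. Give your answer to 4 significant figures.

0.1238 arcsec/yr

d = 1/p = 1/0.02223″ = 44.984 pc.
μ = v_t / (4.74 d) = 26.4 / (4.74 × 44.984) = 26.4 / 213.22 = 0.12382 ″/yr.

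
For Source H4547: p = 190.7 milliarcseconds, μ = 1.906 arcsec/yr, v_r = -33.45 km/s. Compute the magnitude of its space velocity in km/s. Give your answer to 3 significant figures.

58.0 km/s

d = 1/p = 1/0.1907″ = 5.2438 pc.
v_t = 4.740 μ d = 4.740 × 1.906 × 5.2438 = 47.375 km/s.
v = √(v_r² + v_t²) = √((-33.45)² + 47.375²) = √3363.29 = 57.994 km/s.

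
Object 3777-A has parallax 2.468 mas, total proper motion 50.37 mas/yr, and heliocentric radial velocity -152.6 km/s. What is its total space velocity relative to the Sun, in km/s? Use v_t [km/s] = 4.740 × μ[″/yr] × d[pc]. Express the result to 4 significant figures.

d = 1/p = 1/0.002468″ = 405.19 pc.
μ = 50.37 mas/yr = 0.05037 ″/yr.
v_t = 4.740 μ d = 4.740 × 0.05037 × 405.19 = 96.741 km/s.
v = √(v_r² + v_t²) = √((-152.6)² + 96.741²) = √32645.6 = 180.68 km/s.

180.7 km/s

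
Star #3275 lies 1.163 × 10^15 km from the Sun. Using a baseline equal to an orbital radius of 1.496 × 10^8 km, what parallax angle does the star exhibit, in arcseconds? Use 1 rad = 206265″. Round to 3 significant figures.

0.0265 arcsec

θ ≈ B/d = (1.496 × 10^8) / (1.163 × 10^15) = 1.2863 × 10^-7 rad.
In arcseconds: 1.2863 × 10^-7 × 206265 = 0.026532″.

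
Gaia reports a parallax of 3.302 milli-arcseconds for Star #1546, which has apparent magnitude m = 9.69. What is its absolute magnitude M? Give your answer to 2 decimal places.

d = 1/p = 1/0.003302″ = 302.85 pc.
m − M = 5 log₁₀(302.85) − 5 = 12.4061 − 5 = 7.4061.
M = m − (m − M) = 9.69 − 7.4061 = 2.28.

M = 2.28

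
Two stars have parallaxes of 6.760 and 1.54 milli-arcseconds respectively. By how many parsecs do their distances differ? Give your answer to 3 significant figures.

501 pc

d_A = 1/0.006760″ = 147.93 pc; d_B = 1/0.001540″ = 649.35 pc.
|d_B − d_A| = |649.35 − 147.93| = 501.42 pc.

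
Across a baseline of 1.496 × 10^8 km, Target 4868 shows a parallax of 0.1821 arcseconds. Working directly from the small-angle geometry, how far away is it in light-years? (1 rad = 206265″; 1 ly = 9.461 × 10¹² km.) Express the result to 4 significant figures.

θ = 0.1821″ = 0.1821/206265 = 8.8284 × 10^-7 rad.
d = B/θ = (1.496 × 10^8) / (8.8284 × 10^-7) = 1.6945 × 10^14 km = (1.6945 × 10^14) / (9.461 × 10^12) ly = 17.91 ly.

17.91 ly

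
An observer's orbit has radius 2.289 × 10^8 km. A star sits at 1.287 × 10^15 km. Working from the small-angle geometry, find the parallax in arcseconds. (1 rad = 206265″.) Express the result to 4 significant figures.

θ ≈ B/d = (2.289 × 10^8) / (1.287 × 10^15) = 1.7786 × 10^-7 rad.
In arcseconds: 1.7786 × 10^-7 × 206265 = 0.036686″.

0.03669 arcsec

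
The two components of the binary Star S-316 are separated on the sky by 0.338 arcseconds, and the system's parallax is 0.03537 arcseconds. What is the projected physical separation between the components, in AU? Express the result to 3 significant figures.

9.56 AU

d = 1/p = 1/0.03537″ = 28.273 pc.
At distance d (pc), an angle of θ arcsec spans θ·d AU: s = 0.338 × 28.273 = 9.5563 AU.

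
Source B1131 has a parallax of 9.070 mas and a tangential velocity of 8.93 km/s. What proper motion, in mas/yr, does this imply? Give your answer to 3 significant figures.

d = 1/p = 1/0.009070″ = 110.25 pc.
μ = v_t / (4.74 d) = 8.93 / (4.74 × 110.25) = 8.93 / 522.59 = 0.017088 ″/yr = 17.088 mas/yr.

17.1 mas/yr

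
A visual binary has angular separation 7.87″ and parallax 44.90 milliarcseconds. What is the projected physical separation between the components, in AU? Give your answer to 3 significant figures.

d = 1/p = 1/0.04490″ = 22.272 pc.
At distance d (pc), an angle of θ arcsec spans θ·d AU: s = 7.87 × 22.272 = 175.28 AU.

175 AU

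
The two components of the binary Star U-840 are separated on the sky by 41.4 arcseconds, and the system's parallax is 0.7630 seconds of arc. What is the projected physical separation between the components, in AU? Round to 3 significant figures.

54.3 AU

d = 1/p = 1/0.7630″ = 1.3106 pc.
At distance d (pc), an angle of θ arcsec spans θ·d AU: s = 41.4 × 1.3106 = 54.259 AU.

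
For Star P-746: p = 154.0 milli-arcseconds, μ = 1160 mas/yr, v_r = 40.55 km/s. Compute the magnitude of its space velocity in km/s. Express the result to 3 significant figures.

54.0 km/s

d = 1/p = 1/0.1540″ = 6.4935 pc.
μ = 1160 mas/yr = 1.160 ″/yr.
v_t = 4.740 μ d = 4.740 × 1.160 × 6.4935 = 35.704 km/s.
v = √(v_r² + v_t²) = √(40.55² + 35.704²) = √2919.08 = 54.029 km/s.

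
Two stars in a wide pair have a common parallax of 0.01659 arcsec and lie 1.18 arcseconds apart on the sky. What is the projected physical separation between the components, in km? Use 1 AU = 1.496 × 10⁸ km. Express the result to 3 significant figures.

d = 1/p = 1/0.01659″ = 60.277 pc.
At distance d (pc), an angle of θ arcsec spans θ·d AU: s = 1.18 × 60.277 = 71.127 AU.
= 71.127 × 1.496 × 10⁸ km = 1.0641 × 10^10 km.

1.06 × 10^10 km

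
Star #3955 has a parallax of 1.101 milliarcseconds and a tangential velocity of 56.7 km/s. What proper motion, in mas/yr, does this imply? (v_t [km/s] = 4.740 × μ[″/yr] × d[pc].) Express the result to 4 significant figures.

13.17 mas/yr

d = 1/p = 1/0.001101″ = 908.27 pc.
μ = v_t / (4.74 d) = 56.7 / (4.74 × 908.27) = 56.7 / 4305.2 = 0.01317 ″/yr = 13.17 mas/yr.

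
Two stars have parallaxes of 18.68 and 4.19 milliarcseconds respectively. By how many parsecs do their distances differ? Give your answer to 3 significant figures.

d_A = 1/0.01868″ = 53.533 pc; d_B = 1/0.004190″ = 238.66 pc.
|d_B − d_A| = |238.66 − 53.533| = 185.13 pc.

185 pc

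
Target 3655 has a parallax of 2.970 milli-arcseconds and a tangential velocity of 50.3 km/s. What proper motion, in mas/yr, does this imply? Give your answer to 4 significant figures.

31.52 mas/yr

d = 1/p = 1/0.002970″ = 336.7 pc.
μ = v_t / (4.74 d) = 50.3 / (4.74 × 336.7) = 50.3 / 1596 = 0.031516 ″/yr = 31.516 mas/yr.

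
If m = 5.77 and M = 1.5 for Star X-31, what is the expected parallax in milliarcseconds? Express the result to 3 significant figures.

m − M = 5.77 − 1.5 = 4.27.
d = 10^((m−M)/5 + 1) = 10^1.854 = 71.45 pc.
p = 1/d = 1/71.45 = 0.013996 arcsec = 13.996 mas.

14.0 mas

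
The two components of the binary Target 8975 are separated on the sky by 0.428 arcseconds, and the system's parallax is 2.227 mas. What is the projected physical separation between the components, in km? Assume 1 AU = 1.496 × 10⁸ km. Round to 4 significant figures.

d = 1/p = 1/0.002227″ = 449.03 pc.
At distance d (pc), an angle of θ arcsec spans θ·d AU: s = 0.428 × 449.03 = 192.18 AU.
= 192.18 × 1.496 × 10⁸ km = 2.8750 × 10^10 km.

2.875 × 10^10 km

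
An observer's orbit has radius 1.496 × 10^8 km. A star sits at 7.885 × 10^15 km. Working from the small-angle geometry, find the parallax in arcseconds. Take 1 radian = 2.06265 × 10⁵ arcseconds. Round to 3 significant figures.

0.00391 arcsec

θ ≈ B/d = (1.496 × 10^8) / (7.885 × 10^15) = 1.8973 × 10^-8 rad.
In arcseconds: 1.8973 × 10^-8 × 206265 = 0.0039135″.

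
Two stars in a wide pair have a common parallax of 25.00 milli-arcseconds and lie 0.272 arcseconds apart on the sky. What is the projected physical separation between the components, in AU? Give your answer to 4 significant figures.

d = 1/p = 1/0.02500″ = 40 pc.
At distance d (pc), an angle of θ arcsec spans θ·d AU: s = 0.272 × 40 = 10.88 AU.

10.88 AU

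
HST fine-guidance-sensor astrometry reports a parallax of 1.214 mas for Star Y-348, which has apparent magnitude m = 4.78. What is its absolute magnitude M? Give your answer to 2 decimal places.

d = 1/p = 1/0.001214″ = 823.72 pc.
m − M = 5 log₁₀(823.72) − 5 = 14.5789 − 5 = 9.5789.
M = m − (m − M) = 4.78 − 9.5789 = -4.80.

M = -4.80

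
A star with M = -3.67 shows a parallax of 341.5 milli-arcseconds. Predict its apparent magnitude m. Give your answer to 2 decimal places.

d = 1/p = 1/0.3415″ = 2.9283 pc.
m − M = 5 log₁₀ d − 5 = 5 log₁₀(2.9283) − 5 = 2.3331 − 5 = -2.6669.
m = M + (m − M) = -3.67 + (-2.6669) = -6.34.

m = -6.34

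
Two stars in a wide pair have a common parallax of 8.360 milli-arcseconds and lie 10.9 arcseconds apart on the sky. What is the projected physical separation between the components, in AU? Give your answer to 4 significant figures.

d = 1/p = 1/0.008360″ = 119.62 pc.
At distance d (pc), an angle of θ arcsec spans θ·d AU: s = 10.9 × 119.62 = 1303.9 AU.

1304 AU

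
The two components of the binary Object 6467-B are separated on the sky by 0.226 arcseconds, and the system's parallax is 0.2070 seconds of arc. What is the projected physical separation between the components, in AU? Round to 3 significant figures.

1.09 AU

d = 1/p = 1/0.2070″ = 4.8309 pc.
At distance d (pc), an angle of θ arcsec spans θ·d AU: s = 0.226 × 4.8309 = 1.0918 AU.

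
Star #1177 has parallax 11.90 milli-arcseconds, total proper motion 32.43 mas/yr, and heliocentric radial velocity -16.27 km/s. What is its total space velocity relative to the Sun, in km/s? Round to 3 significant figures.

d = 1/p = 1/0.01190″ = 84.034 pc.
μ = 32.43 mas/yr = 0.03243 ″/yr.
v_t = 4.740 μ d = 4.740 × 0.03243 × 84.034 = 12.918 km/s.
v = √(v_r² + v_t²) = √((-16.27)² + 12.918²) = √431.588 = 20.775 km/s.

20.8 km/s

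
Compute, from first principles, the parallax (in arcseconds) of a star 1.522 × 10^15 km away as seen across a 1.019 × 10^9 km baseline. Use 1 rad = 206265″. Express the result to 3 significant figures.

0.138 arcsec

θ ≈ B/d = (1.019 × 10^9) / (1.522 × 10^15) = 6.6951 × 10^-7 rad.
In arcseconds: 6.6951 × 10^-7 × 206265 = 0.1381″.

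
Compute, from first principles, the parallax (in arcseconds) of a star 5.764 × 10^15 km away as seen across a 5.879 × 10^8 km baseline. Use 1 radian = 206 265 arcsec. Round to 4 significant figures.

θ ≈ B/d = (5.879 × 10^8) / (5.764 × 10^15) = 1.0200 × 10^-7 rad.
In arcseconds: 1.0200 × 10^-7 × 206265 = 0.021039″.

0.02104 arcsec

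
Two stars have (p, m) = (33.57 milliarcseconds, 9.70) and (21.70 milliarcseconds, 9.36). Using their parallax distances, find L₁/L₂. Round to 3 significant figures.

d₁ = 1/p₁ = 1/0.03357″ = 29.789 pc; d₂ = 1/p₂ = 1/0.02170″ = 46.083 pc.
M₁ = m₁ − 5 log₁₀ d₁ + 5 = 9.70 − 7.3703 + 5 = 7.3297.
M₂ = 9.36 − 8.3177 + 5 = 6.0423.
L₁/L₂ = 10^(0.4(M₂ − M₁)) = 10^(0.4 × (-1.2874)) = 10^(-0.51496) = 0.30552.

L₁/L₂ = 0.306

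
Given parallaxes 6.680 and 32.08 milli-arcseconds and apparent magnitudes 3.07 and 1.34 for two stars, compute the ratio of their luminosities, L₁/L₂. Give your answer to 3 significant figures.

L₁/L₂ = 4.69

d₁ = 1/p₁ = 1/0.006680″ = 149.7 pc; d₂ = 1/p₂ = 1/0.03208″ = 31.172 pc.
M₁ = m₁ − 5 log₁₀ d₁ + 5 = 3.07 − 10.8761 + 5 = -2.8061.
M₂ = 1.34 − 7.4688 + 5 = -1.1288.
L₁/L₂ = 10^(0.4(M₂ − M₁)) = 10^(0.4 × 1.6773) = 10^0.67092 = 4.6873.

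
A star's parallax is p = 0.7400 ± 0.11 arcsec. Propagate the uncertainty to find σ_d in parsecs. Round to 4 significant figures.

d = 1/p, so σ_d = σ_p / p².
σ_d = 0.110 / (0.7400)² = 0.110 / 0.5476 = 0.20088 pc.

0.2009 pc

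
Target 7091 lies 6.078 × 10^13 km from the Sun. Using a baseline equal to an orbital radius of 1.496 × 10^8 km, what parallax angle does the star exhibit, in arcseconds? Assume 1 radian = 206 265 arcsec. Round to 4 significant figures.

θ ≈ B/d = (1.496 × 10^8) / (6.078 × 10^13) = 2.4613 × 10^-6 rad.
In arcseconds: 2.4613 × 10^-6 × 206265 = 0.50768″.

0.5077 arcsec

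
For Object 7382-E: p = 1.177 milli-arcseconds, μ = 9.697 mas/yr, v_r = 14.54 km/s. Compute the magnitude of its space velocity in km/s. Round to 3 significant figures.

d = 1/p = 1/0.001177″ = 849.62 pc.
μ = 9.697 mas/yr = 0.009697 ″/yr.
v_t = 4.740 μ d = 4.740 × 0.009697 × 849.62 = 39.052 km/s.
v = √(v_r² + v_t²) = √(14.54² + 39.052²) = √1736.47 = 41.671 km/s.

41.7 km/s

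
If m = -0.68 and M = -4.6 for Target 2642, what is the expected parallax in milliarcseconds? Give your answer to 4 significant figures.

16.44 mas

m − M = -0.68 − (-4.6) = 3.92.
d = 10^((m−M)/5 + 1) = 10^1.784 = 60.814 pc.
p = 1/d = 1/60.814 = 0.016444 arcsec = 16.444 mas.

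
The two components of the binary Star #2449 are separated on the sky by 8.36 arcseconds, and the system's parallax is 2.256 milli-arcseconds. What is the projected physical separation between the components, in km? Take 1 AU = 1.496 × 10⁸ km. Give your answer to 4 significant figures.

5.544 × 10^11 km

d = 1/p = 1/0.002256″ = 443.26 pc.
At distance d (pc), an angle of θ arcsec spans θ·d AU: s = 8.36 × 443.26 = 3705.7 AU.
= 3705.7 × 1.496 × 10⁸ km = 5.5437 × 10^11 km.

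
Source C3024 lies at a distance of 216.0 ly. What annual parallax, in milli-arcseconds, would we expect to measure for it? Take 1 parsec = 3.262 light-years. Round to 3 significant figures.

15.1 mas

d = 216.0 ly ÷ 3.262 = 66.217 pc.
p = 1/d = 1/66.217 = 0.015102 arcsec.
= 0.015102 × 1000 = 15.102 mas.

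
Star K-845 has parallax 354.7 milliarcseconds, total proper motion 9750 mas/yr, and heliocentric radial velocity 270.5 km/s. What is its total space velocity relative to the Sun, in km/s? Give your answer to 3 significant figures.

300 km/s

d = 1/p = 1/0.3547″ = 2.8193 pc.
μ = 9750 mas/yr = 9.750 ″/yr.
v_t = 4.740 μ d = 4.740 × 9.750 × 2.8193 = 130.29 km/s.
v = √(v_r² + v_t²) = √(270.5² + 130.29²) = √90145.7 = 300.24 km/s.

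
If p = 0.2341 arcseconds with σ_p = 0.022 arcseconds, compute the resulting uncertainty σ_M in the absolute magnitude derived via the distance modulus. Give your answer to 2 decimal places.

σ_M = 0.20 mag

M = m − 5 log₁₀ d + 5 = m + 5 log₁₀ p + 5, so ∂M/∂p = 5/(p ln 10).
σ_M = (5/ln 10) · (σ_p/p) = 2.1715 × 0.022/0.2341 = 2.1715 × 0.093977 = 0.20407.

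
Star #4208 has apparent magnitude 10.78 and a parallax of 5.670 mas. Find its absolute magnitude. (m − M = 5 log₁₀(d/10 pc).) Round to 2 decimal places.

M = 4.55

d = 1/p = 1/0.005670″ = 176.37 pc.
m − M = 5 log₁₀(176.37) − 5 = 11.2321 − 5 = 6.2321.
M = m − (m − M) = 10.78 − 6.2321 = 4.55.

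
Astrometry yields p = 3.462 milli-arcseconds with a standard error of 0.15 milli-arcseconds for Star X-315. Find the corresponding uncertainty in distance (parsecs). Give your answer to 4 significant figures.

d = 1/p, so σ_d = σ_p / p².
σ_d = 0.000150 / (0.003462)² = 0.000150 / 0.000011985 = 12.516 pc.

12.52 pc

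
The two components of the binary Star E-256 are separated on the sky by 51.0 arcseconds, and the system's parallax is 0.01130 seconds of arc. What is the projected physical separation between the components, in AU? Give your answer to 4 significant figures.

d = 1/p = 1/0.01130″ = 88.496 pc.
At distance d (pc), an angle of θ arcsec spans θ·d AU: s = 51.0 × 88.496 = 4513.3 AU.

4513 AU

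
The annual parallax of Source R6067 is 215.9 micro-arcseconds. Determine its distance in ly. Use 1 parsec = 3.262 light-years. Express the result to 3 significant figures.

15100 ly

p = 215.9 micro-arcseconds = 0.0002159 arcsec.
d = 1/p = 1/0.0002159 = 4631.8 pc.
In light-years: 4631.8 × 3.262 = 15109 ly.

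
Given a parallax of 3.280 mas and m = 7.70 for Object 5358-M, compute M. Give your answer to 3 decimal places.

d = 1/p = 1/0.003280″ = 304.88 pc.
m − M = 5 log₁₀(304.88) − 5 = 12.4206 − 5 = 7.4206.
M = m − (m − M) = 7.70 − 7.4206 = 0.279.

M = 0.279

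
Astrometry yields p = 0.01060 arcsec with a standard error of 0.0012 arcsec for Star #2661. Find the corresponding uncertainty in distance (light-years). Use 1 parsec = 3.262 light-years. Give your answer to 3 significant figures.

d = 1/p, so σ_d = σ_p / p².
σ_d = 0.00120 / (0.01060)² = 0.00120 / 0.00011236 = 10.68 pc = 10.68 × 3.262 ly = 34.838 ly.

34.8 ly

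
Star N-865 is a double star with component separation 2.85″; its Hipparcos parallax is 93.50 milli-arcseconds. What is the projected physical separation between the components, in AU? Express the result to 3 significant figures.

30.5 AU

d = 1/p = 1/0.09350″ = 10.695 pc.
At distance d (pc), an angle of θ arcsec spans θ·d AU: s = 2.85 × 10.695 = 30.481 AU.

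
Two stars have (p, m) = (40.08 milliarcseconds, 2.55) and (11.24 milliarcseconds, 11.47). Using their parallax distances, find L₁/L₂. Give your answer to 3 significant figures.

d₁ = 1/p₁ = 1/0.04008″ = 24.95 pc; d₂ = 1/p₂ = 1/0.01124″ = 88.968 pc.
M₁ = m₁ − 5 log₁₀ d₁ + 5 = 2.55 − 6.9854 + 5 = 0.5646.
M₂ = 11.47 − 9.7462 + 5 = 6.7238.
L₁/L₂ = 10^(0.4(M₂ − M₁)) = 10^(0.4 × 6.1592) = 10^2.46368 = 290.86.

L₁/L₂ = 291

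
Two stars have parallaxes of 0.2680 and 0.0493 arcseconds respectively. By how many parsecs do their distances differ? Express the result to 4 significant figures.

d_A = 1/0.2680″ = 3.7313 pc; d_B = 1/0.04930″ = 20.284 pc.
|d_B − d_A| = |20.284 − 3.7313| = 16.553 pc.

16.55 pc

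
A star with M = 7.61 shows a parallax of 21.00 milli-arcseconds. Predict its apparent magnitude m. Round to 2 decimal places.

d = 1/p = 1/0.02100″ = 47.619 pc.
m − M = 5 log₁₀ d − 5 = 5 log₁₀(47.619) − 5 = 8.3889 − 5 = 3.3889.
m = M + (m − M) = 7.61 + 3.3889 = 11.00.

m = 11.00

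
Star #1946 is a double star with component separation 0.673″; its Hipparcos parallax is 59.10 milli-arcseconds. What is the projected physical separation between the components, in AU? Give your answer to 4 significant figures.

11.39 AU

d = 1/p = 1/0.05910″ = 16.92 pc.
At distance d (pc), an angle of θ arcsec spans θ·d AU: s = 0.673 × 16.92 = 11.387 AU.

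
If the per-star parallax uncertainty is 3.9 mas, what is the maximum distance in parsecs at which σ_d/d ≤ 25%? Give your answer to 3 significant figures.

64.1 pc

σ_d/d = σ_p/p, so the condition is σ_p/p ≤ 0.25, i.e. p ≥ σ_p/0.25.
p_min = 3.9/0.25 = 15.6 mas = 0.0156 arcsec.
d_max = 1/p_min = 1/0.0156 = 64.103 pc.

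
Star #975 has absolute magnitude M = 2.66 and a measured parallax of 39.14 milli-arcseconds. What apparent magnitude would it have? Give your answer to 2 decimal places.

m = 4.70

d = 1/p = 1/0.03914″ = 25.549 pc.
m − M = 5 log₁₀ d − 5 = 5 log₁₀(25.549) − 5 = 7.0369 − 5 = 2.0369.
m = M + (m − M) = 2.66 + 2.0369 = 4.70.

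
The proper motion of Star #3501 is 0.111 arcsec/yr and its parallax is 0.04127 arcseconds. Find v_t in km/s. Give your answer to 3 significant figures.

12.7 km/s

d = 1/p = 1/0.04127″ = 24.231 pc.
v_t = 4.74 × μ × d = 4.74 × 0.111 × 24.231 = 12.749 km/s.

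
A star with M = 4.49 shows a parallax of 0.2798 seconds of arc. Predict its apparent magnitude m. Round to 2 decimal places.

m = 2.26

d = 1/p = 1/0.2798″ = 3.574 pc.
m − M = 5 log₁₀ d − 5 = 5 log₁₀(3.574) − 5 = 2.7658 − 5 = -2.2342.
m = M + (m − M) = 4.49 + (-2.2342) = 2.26.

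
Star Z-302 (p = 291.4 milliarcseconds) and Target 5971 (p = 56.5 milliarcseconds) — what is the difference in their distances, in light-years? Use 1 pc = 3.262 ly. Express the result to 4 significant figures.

d_A = 1/0.2914″ = 3.4317 pc; d_B = 1/0.05650″ = 17.699 pc.
|d_B − d_A| = |17.699 − 3.4317| = 14.267 pc = 14.267 × 3.262 ly = 46.539 ly.

46.54 ly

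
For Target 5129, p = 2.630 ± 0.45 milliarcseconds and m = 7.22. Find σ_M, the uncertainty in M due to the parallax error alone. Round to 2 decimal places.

M = m − 5 log₁₀ d + 5 = m + 5 log₁₀ p + 5, so ∂M/∂p = 5/(p ln 10).
σ_M = (5/ln 10) · (σ_p/p) = 2.1715 × 0.45/2.630 = 2.1715 × 0.1711 = 0.37154.

σ_M = 0.37 mag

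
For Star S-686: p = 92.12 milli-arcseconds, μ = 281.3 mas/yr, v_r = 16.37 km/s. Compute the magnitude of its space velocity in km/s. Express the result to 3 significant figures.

d = 1/p = 1/0.09212″ = 10.855 pc.
μ = 281.3 mas/yr = 0.2813 ″/yr.
v_t = 4.740 μ d = 4.740 × 0.2813 × 10.855 = 14.474 km/s.
v = √(v_r² + v_t²) = √(16.37² + 14.474²) = √477.474 = 21.851 km/s.

21.9 km/s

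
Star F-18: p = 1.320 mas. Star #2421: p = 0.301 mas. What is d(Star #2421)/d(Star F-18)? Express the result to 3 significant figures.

4.39

Since d = 1/p, d_B/d_A = p_A/p_B.
= 1.320 / 0.301 = 4.3854.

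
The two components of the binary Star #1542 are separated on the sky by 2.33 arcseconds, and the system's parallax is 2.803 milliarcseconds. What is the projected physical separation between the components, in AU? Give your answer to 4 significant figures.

831.3 AU

d = 1/p = 1/0.002803″ = 356.76 pc.
At distance d (pc), an angle of θ arcsec spans θ·d AU: s = 2.33 × 356.76 = 831.25 AU.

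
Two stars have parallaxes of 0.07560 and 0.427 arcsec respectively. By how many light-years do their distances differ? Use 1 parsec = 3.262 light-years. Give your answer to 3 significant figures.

35.5 ly

d_A = 1/0.07560″ = 13.228 pc; d_B = 1/0.4270″ = 2.3419 pc.
|d_B − d_A| = |2.3419 − 13.228| = 10.886 pc = 10.886 × 3.262 ly = 35.51 ly.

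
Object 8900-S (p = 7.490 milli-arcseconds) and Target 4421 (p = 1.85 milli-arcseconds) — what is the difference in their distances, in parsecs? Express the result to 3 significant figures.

d_A = 1/0.007490″ = 133.51 pc; d_B = 1/0.001850″ = 540.54 pc.
|d_B − d_A| = |540.54 − 133.51| = 407.03 pc.

407 pc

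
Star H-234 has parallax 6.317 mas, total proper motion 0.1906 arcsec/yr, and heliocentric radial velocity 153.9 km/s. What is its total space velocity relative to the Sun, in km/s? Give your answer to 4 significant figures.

d = 1/p = 1/0.006317″ = 158.3 pc.
v_t = 4.740 μ d = 4.740 × 0.1906 × 158.3 = 143.02 km/s.
v = √(v_r² + v_t²) = √(153.9² + 143.02²) = √44139.9 = 210.09 km/s.

210.1 km/s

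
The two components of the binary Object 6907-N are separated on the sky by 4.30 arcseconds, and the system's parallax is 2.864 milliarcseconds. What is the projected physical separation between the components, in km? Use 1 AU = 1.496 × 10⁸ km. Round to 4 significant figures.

d = 1/p = 1/0.002864″ = 349.16 pc.
At distance d (pc), an angle of θ arcsec spans θ·d AU: s = 4.30 × 349.16 = 1501.4 AU.
= 1501.4 × 1.496 × 10⁸ km = 2.2461 × 10^11 km.

2.246 × 10^11 km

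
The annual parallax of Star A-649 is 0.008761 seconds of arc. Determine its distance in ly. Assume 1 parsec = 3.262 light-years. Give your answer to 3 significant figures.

d = 1/p = 1/0.008761 = 114.14 pc.
In light-years: 114.14 × 3.262 = 372.32 ly.

372 ly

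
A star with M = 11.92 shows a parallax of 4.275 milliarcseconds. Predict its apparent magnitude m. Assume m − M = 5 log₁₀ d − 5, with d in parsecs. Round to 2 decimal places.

d = 1/p = 1/0.004275″ = 233.92 pc.
m − M = 5 log₁₀ d − 5 = 5 log₁₀(233.92) − 5 = 11.8453 − 5 = 6.8453.
m = M + (m − M) = 11.92 + 6.8453 = 18.77.

m = 18.77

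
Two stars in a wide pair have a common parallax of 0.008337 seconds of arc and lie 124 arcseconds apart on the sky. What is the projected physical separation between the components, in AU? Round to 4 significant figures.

14870 AU

d = 1/p = 1/0.008337″ = 119.95 pc.
At distance d (pc), an angle of θ arcsec spans θ·d AU: s = 124 × 119.95 = 14874 AU.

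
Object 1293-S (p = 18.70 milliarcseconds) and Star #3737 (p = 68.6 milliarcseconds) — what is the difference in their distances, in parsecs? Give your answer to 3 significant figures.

d_A = 1/0.01870″ = 53.476 pc; d_B = 1/0.06860″ = 14.577 pc.
|d_B − d_A| = |14.577 − 53.476| = 38.899 pc.

38.9 pc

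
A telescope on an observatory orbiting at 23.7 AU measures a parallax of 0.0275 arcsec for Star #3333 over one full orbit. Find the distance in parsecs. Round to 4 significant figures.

With baseline B (in AU) and parallax p (in arcsec), d = B/p parsecs.
d = 23.7 / 0.0275 = 861.82 pc.

861.8 pc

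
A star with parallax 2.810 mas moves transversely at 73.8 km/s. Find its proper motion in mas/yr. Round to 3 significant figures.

43.8 mas/yr

d = 1/p = 1/0.002810″ = 355.87 pc.
μ = v_t / (4.74 d) = 73.8 / (4.74 × 355.87) = 73.8 / 1686.8 = 0.043751 ″/yr = 43.751 mas/yr.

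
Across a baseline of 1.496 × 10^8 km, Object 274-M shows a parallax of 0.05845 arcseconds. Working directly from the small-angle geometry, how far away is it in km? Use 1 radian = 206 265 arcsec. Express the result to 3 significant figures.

θ = 0.05845″ = 0.05845/206265 = 2.8337 × 10^-7 rad.
d = B/θ = (1.496 × 10^8) / (2.8337 × 10^-7) = 5.2793 × 10^14 km.

5.28 × 10^14 km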